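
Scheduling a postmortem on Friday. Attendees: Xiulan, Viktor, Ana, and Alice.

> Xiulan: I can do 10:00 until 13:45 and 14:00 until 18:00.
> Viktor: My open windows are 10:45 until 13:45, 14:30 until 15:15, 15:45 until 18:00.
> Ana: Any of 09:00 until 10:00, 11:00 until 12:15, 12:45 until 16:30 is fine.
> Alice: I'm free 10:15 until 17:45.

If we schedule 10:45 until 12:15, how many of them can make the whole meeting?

3

Xiulan, Viktor, and Alice can make the full 10:45-12:15 slot — that's 3.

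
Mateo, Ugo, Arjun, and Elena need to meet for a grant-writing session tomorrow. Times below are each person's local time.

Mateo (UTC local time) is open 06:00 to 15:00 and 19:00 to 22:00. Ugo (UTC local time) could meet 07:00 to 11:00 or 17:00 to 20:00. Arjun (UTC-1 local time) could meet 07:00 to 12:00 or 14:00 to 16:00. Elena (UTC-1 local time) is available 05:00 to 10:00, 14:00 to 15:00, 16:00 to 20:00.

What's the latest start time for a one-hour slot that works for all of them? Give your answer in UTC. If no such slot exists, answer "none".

10:00

Mateo in UTC: 06:00-15:00, 19:00-22:00.
Ugo in UTC: 07:00-11:00, 17:00-20:00.
Arjun in UTC: 08:00-13:00, 15:00-17:00 (add 1h to convert from UTC-1).
Elena in UTC: 06:00-11:00, 15:00-16:00, 17:00-21:00 (add 1h to convert from UTC-1).
Mateo ∩ Ugo: 07:00-11:00, 19:00-20:00.
Mateo ∩ Ugo ∩ Arjun: 08:00-11:00.
Mateo ∩ Ugo ∩ Arjun ∩ Elena: 08:00-11:00.
So the common availability across everyone is 08:00-11:00.
The last common window of at least 60 minutes is 08:00-11:00; a 60-minute meeting can start as late as 10:00 and still end by 11:00.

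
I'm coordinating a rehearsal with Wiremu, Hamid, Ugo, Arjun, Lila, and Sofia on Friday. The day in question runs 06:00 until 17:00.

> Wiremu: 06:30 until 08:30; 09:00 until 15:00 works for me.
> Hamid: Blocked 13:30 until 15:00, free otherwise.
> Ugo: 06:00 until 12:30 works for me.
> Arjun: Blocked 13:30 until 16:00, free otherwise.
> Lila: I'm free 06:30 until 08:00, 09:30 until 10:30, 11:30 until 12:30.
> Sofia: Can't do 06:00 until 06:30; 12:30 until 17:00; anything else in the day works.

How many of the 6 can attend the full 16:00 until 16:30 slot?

Wiremu free: 06:30-08:30, 09:00-15:00.
Hamid free: 06:00-13:30, 15:00-17:00 (invert busy blocks within the working day).
Ugo free: 06:00-12:30.
Arjun free: 06:00-13:30, 16:00-17:00 (invert busy blocks within the working day).
Lila free: 06:30-08:00, 09:30-10:30, 11:30-12:30.
Sofia free: 06:30-12:30 (invert busy blocks within the working day).
Hamid and Arjun can make the full 16:00-16:30 slot — that's 2.

2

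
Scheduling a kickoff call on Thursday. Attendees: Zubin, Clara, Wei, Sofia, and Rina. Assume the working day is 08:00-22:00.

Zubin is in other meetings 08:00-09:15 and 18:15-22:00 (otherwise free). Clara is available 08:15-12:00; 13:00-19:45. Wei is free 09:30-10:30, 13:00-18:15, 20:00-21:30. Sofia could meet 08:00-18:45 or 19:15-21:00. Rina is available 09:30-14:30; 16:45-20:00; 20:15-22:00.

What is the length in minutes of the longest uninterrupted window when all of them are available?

Zubin free: 09:15-18:15 (invert busy blocks within the working day).
Clara free: 08:15-12:00, 13:00-19:45.
Wei free: 09:30-10:30, 13:00-18:15, 20:00-21:30.
Sofia free: 08:00-18:45, 19:15-21:00.
Rina free: 09:30-14:30, 16:45-20:00, 20:15-22:00.
Zubin ∩ Clara: 09:15-12:00, 13:00-18:15.
Zubin ∩ Clara ∩ Wei: 09:30-10:30, 13:00-18:15.
Zubin ∩ Clara ∩ Wei ∩ Sofia: 09:30-10:30, 13:00-18:15.
Zubin ∩ Clara ∩ Wei ∩ Sofia ∩ Rina: 09:30-10:30, 13:00-14:30, 16:45-18:15.
So the common availability across everyone is 09:30-10:30, 13:00-14:30, 16:45-18:15.
The longest is 13:00-14:30 at 90 minutes.

90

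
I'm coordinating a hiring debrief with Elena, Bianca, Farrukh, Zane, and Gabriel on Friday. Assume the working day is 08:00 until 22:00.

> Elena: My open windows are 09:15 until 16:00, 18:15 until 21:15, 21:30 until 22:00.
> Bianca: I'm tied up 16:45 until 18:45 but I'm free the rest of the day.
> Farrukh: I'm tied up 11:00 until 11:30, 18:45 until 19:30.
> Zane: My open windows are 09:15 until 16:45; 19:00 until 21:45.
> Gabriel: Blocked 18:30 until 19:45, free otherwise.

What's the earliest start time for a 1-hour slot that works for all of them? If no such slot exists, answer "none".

Elena free: 09:15-16:00, 18:15-21:15, 21:30-22:00.
Bianca free: 08:00-16:45, 18:45-22:00 (invert busy blocks within the working day).
Farrukh free: 08:00-11:00, 11:30-18:45, 19:30-22:00 (invert busy blocks within the working day).
Zane free: 09:15-16:45, 19:00-21:45.
Gabriel free: 08:00-18:30, 19:45-22:00 (invert busy blocks within the working day).
Elena ∩ Bianca: 09:15-16:00, 18:45-21:15, 21:30-22:00.
Elena ∩ Bianca ∩ Farrukh: 09:15-11:00, 11:30-16:00, 19:30-21:15, 21:30-22:00.
Elena ∩ Bianca ∩ Farrukh ∩ Zane: 09:15-11:00, 11:30-16:00, 19:30-21:15, 21:30-21:45.
Elena ∩ Bianca ∩ Farrukh ∩ Zane ∩ Gabriel: 09:15-11:00, 11:30-16:00, 19:45-21:15, 21:30-21:45.
The first common window of at least 60 minutes is 09:15-11:00, so the earliest start is 09:15.

09:15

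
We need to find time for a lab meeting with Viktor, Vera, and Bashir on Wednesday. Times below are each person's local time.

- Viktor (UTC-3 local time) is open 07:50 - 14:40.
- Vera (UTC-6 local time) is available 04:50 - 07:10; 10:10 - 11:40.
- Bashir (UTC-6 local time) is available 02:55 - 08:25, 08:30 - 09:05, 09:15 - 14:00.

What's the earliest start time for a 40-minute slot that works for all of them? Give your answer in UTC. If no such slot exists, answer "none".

Viktor in UTC: 10:50-17:40 (add 3h to convert from UTC-3).
Vera in UTC: 10:50-13:10, 16:10-17:40 (add 6h to convert from UTC-6).
Bashir in UTC: 08:55-14:25, 14:30-15:05, 15:15-20:00 (add 6h to convert from UTC-6).
Viktor ∩ Vera: 10:50-13:10, 16:10-17:40.
Viktor ∩ Vera ∩ Bashir: 10:50-13:10, 16:10-17:40.
The first common window of at least 40 minutes is 10:50-13:10, so the earliest start is 10:50.

10:50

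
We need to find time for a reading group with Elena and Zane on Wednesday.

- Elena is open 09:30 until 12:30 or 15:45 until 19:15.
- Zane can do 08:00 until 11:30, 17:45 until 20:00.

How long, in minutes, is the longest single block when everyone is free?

120

Elena ∩ Zane: 09:30-11:30, 17:45-19:15.
The longest is 09:30-11:30 at 120 minutes.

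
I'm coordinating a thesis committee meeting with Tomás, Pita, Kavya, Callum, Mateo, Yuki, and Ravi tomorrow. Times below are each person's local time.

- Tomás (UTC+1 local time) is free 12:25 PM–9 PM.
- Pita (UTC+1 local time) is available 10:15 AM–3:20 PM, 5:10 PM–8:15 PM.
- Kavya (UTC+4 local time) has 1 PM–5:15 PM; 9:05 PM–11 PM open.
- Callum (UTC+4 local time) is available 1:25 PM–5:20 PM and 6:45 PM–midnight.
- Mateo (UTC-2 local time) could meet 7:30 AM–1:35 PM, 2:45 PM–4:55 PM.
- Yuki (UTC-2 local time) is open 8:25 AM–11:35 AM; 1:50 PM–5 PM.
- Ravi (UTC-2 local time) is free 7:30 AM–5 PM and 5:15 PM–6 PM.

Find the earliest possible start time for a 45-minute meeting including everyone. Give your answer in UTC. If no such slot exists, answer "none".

Tomás in UTC: 11:25-20:00 (subtract 1h to convert from UTC+1).
Pita in UTC: 09:15-14:20, 16:10-19:15 (subtract 1h to convert from UTC+1).
Kavya in UTC: 09:00-13:15, 17:05-19:00 (subtract 4h to convert from UTC+4).
Callum in UTC: 09:25-13:20, 14:45-20:00 (subtract 4h to convert from UTC+4).
Mateo in UTC: 09:30-15:35, 16:45-18:55 (add 2h to convert from UTC-2).
Yuki in UTC: 10:25-13:35, 15:50-19:00 (add 2h to convert from UTC-2).
Ravi in UTC: 09:30-19:00, 19:15-20:00 (add 2h to convert from UTC-2).
Tomás ∩ Pita: 11:25-14:20, 16:10-19:15.
Tomás ∩ Pita ∩ Kavya: 11:25-13:15, 17:05-19:00.
Tomás ∩ Pita ∩ Kavya ∩ Callum: 11:25-13:15, 17:05-19:00.
Tomás ∩ Pita ∩ Kavya ∩ Callum ∩ Mateo: 11:25-13:15, 17:05-18:55.
Tomás ∩ Pita ∩ Kavya ∩ Callum ∩ Mateo ∩ Yuki: 11:25-13:15, 17:05-18:55.
Tomás ∩ Pita ∩ Kavya ∩ Callum ∩ Mateo ∩ Yuki ∩ Ravi: 11:25-13:15, 17:05-18:55.
The first common window of at least 45 minutes is 11:25-13:15, so the earliest start is 11:25.

11:25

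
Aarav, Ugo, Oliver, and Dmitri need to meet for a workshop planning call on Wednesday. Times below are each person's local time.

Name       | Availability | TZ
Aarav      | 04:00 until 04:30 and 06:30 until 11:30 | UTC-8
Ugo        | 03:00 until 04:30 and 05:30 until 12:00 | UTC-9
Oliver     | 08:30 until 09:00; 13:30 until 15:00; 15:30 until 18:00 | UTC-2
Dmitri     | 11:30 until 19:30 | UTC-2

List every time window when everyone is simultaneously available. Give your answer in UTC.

Aarav in UTC: 12:00-12:30, 14:30-19:30 (add 8h to convert from UTC-8).
Ugo in UTC: 12:00-13:30, 14:30-21:00 (add 9h to convert from UTC-9).
Oliver in UTC: 10:30-11:00, 15:30-17:00, 17:30-20:00 (add 2h to convert from UTC-2).
Dmitri in UTC: 13:30-21:30 (add 2h to convert from UTC-2).
Aarav ∩ Ugo: 12:00-12:30, 14:30-19:30.
Aarav ∩ Ugo ∩ Oliver: 15:30-17:00, 17:30-19:30.
Aarav ∩ Ugo ∩ Oliver ∩ Dmitri: 15:30-17:00, 17:30-19:30.
So the common availability across everyone is 15:30-17:00, 17:30-19:30.

15:30-17:00, 17:30-19:30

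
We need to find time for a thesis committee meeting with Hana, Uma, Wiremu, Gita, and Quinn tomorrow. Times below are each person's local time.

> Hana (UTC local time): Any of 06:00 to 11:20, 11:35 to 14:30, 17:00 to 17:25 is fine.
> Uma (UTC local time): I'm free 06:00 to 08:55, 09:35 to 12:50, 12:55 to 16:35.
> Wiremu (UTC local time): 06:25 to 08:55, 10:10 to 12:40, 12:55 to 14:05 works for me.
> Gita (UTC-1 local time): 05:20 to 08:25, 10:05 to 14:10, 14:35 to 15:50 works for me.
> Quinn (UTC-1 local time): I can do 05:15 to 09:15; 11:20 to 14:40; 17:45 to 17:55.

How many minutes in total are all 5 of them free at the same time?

240

Hana in UTC: 06:00-11:20, 11:35-14:30, 17:00-17:25.
Uma in UTC: 06:00-08:55, 09:35-12:50, 12:55-16:35.
Wiremu in UTC: 06:25-08:55, 10:10-12:40, 12:55-14:05.
Gita in UTC: 06:20-09:25, 11:05-15:10, 15:35-16:50 (add 1h to convert from UTC-1).
Quinn in UTC: 06:15-10:15, 12:20-15:40, 18:45-18:55 (add 1h to convert from UTC-1).
Hana ∩ Uma: 06:00-08:55, 09:35-11:20, 11:35-12:50, 12:55-14:30.
Hana ∩ Uma ∩ Wiremu: 06:25-08:55, 10:10-11:20, 11:35-12:40, 12:55-14:05.
Hana ∩ Uma ∩ Wiremu ∩ Gita: 06:25-08:55, 11:05-11:20, 11:35-12:40, 12:55-14:05.
Hana ∩ Uma ∩ Wiremu ∩ Gita ∩ Quinn: 06:25-08:55, 12:20-12:40, 12:55-14:05.
Summing the common windows: 150 + 20 + 70 = 240 minutes.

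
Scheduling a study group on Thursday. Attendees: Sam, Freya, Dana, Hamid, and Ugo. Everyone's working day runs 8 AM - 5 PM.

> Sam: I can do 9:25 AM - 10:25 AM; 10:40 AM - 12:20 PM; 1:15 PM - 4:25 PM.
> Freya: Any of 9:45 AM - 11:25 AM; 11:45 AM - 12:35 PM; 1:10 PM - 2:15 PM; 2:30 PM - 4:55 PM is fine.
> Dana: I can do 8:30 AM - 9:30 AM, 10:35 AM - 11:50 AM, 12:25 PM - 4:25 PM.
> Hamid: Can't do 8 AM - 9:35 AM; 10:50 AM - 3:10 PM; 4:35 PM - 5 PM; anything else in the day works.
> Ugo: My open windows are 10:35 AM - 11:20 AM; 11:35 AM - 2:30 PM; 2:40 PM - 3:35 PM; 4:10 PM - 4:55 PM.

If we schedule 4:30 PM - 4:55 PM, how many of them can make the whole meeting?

Sam free: 09:25-10:25, 10:40-12:20, 13:15-16:25.
Freya free: 09:45-11:25, 11:45-12:35, 13:10-14:15, 14:30-16:55.
Dana free: 08:30-09:30, 10:35-11:50, 12:25-16:25.
Hamid free: 09:35-10:50, 15:10-16:35 (invert busy blocks within the working day).
Ugo free: 10:35-11:20, 11:35-14:30, 14:40-15:35, 16:10-16:55.
Freya and Ugo can make the full 16:30-16:55 slot — that's 2.

2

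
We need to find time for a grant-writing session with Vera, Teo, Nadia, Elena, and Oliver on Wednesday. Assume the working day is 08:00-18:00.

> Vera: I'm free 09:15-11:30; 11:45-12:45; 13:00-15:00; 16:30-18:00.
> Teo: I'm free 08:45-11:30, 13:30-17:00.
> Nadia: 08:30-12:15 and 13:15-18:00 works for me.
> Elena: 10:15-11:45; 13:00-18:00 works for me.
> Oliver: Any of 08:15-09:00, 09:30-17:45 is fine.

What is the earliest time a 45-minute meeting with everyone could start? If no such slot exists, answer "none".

10:15

Vera ∩ Teo: 09:15-11:30, 13:30-15:00, 16:30-17:00.
Vera ∩ Teo ∩ Nadia: 09:15-11:30, 13:30-15:00, 16:30-17:00.
Vera ∩ Teo ∩ Nadia ∩ Elena: 10:15-11:30, 13:30-15:00, 16:30-17:00.
Vera ∩ Teo ∩ Nadia ∩ Elena ∩ Oliver: 10:15-11:30, 13:30-15:00, 16:30-17:00.
So the common availability across everyone is 10:15-11:30, 13:30-15:00, 16:30-17:00.
The first common window of at least 45 minutes is 10:15-11:30, so the earliest start is 10:15.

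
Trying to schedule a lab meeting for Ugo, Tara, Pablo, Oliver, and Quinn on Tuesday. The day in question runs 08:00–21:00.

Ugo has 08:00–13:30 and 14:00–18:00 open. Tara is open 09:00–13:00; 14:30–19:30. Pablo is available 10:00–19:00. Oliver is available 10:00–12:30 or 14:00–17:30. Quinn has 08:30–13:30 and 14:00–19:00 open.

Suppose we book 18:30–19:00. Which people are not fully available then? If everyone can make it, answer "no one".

Ugo: not fully free for 18:30-19:00. Tara: free for 18:30-19:00. Pablo: free for 18:30-19:00. Oliver: not fully free for 18:30-19:00. Quinn: free for 18:30-19:00.

Oliver, Ugo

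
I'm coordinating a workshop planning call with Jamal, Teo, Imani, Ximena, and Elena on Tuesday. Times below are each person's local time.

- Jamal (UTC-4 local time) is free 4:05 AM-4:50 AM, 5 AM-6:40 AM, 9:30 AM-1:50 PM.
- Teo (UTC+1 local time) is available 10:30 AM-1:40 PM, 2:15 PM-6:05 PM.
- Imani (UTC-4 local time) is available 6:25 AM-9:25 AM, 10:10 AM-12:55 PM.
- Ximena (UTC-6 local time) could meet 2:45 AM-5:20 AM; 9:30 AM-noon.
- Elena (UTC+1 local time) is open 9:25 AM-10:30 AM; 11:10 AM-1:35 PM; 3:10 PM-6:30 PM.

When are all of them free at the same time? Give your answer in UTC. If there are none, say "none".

10:25-10:40, 15:30-16:55

Jamal in UTC: 08:05-08:50, 09:00-10:40, 13:30-17:50 (add 4h to convert from UTC-4).
Teo in UTC: 09:30-12:40, 13:15-17:05 (subtract 1h to convert from UTC+1).
Imani in UTC: 10:25-13:25, 14:10-16:55 (add 4h to convert from UTC-4).
Ximena in UTC: 08:45-11:20, 15:30-18:00 (add 6h to convert from UTC-6).
Elena in UTC: 08:25-09:30, 10:10-12:35, 14:10-17:30 (subtract 1h to convert from UTC+1).
Jamal ∩ Teo: 09:30-10:40, 13:30-17:05.
Jamal ∩ Teo ∩ Imani: 10:25-10:40, 14:10-16:55.
Jamal ∩ Teo ∩ Imani ∩ Ximena: 10:25-10:40, 15:30-16:55.
Jamal ∩ Teo ∩ Imani ∩ Ximena ∩ Elena: 10:25-10:40, 15:30-16:55.
Those are the intersection windows.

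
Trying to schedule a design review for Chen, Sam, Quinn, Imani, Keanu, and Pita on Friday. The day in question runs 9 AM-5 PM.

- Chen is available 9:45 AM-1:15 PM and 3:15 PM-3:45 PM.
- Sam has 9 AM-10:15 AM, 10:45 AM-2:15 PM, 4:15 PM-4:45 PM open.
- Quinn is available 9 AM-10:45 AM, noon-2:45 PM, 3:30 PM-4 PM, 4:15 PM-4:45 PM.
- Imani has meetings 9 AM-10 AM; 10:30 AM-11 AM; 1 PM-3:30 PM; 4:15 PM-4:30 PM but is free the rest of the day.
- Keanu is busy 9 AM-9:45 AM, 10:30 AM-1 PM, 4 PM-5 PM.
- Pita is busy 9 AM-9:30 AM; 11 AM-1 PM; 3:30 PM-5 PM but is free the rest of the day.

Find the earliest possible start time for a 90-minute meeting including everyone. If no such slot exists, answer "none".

none

Chen free: 09:45-13:15, 15:15-15:45.
Sam free: 09:00-10:15, 10:45-14:15, 16:15-16:45.
Quinn free: 09:00-10:45, 12:00-14:45, 15:30-16:00, 16:15-16:45.
Imani free: 10:00-10:30, 11:00-13:00, 15:30-16:15, 16:30-17:00 (invert busy blocks within the working day).
Keanu free: 09:45-10:30, 13:00-16:00 (invert busy blocks within the working day).
Pita free: 09:30-11:00, 13:00-15:30 (invert busy blocks within the working day).
Chen ∩ Sam: 09:45-10:15, 10:45-13:15.
Chen ∩ Sam ∩ Quinn: 09:45-10:15, 12:00-13:15.
Chen ∩ Sam ∩ Quinn ∩ Imani: 10:00-10:15, 12:00-13:00.
Chen ∩ Sam ∩ Quinn ∩ Imani ∩ Keanu: 10:00-10:15.
Chen ∩ Sam ∩ Quinn ∩ Imani ∩ Keanu ∩ Pita: 10:00-10:15.
No common window is at least 90 minutes long.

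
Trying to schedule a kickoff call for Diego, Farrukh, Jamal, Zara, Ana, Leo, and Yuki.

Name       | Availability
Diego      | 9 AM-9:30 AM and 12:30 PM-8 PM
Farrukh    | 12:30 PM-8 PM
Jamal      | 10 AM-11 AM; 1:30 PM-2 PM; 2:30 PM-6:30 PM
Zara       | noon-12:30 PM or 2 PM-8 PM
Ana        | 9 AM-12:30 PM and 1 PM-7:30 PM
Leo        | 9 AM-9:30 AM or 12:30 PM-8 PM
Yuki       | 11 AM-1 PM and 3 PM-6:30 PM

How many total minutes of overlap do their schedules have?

Diego ∩ Farrukh: 12:30-20:00.
Diego ∩ Farrukh ∩ Jamal: 13:30-14:00, 14:30-18:30.
Diego ∩ Farrukh ∩ Jamal ∩ Zara: 14:30-18:30.
Diego ∩ Farrukh ∩ Jamal ∩ Zara ∩ Ana: 14:30-18:30.
Diego ∩ Farrukh ∩ Jamal ∩ Zara ∩ Ana ∩ Leo: 14:30-18:30.
Diego ∩ Farrukh ∩ Jamal ∩ Zara ∩ Ana ∩ Leo ∩ Yuki: 15:00-18:30.
Those are the intersection windows.
That's a single block of 210 minutes.

210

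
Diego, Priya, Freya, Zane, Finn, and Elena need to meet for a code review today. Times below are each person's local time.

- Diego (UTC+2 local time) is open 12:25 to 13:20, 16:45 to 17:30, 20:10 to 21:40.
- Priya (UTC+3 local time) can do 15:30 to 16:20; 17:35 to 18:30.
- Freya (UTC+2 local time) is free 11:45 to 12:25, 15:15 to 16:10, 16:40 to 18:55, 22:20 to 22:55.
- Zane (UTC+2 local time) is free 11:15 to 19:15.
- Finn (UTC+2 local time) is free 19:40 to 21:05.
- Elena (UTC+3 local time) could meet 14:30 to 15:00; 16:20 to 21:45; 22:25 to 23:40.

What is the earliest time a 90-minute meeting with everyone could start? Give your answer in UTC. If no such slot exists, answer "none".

none

Diego in UTC: 10:25-11:20, 14:45-15:30, 18:10-19:40 (subtract 2h to convert from UTC+2).
Priya in UTC: 12:30-13:20, 14:35-15:30 (subtract 3h to convert from UTC+3).
Freya in UTC: 09:45-10:25, 13:15-14:10, 14:40-16:55, 20:20-20:55 (subtract 2h to convert from UTC+2).
Zane in UTC: 09:15-17:15 (subtract 2h to convert from UTC+2).
Finn in UTC: 17:40-19:05 (subtract 2h to convert from UTC+2).
Elena in UTC: 11:30-12:00, 13:20-18:45, 19:25-20:40 (subtract 3h to convert from UTC+3).
Diego ∩ Priya: 14:45-15:30.
Diego ∩ Priya ∩ Freya: 14:45-15:30.
Diego ∩ Priya ∩ Freya ∩ Zane: 14:45-15:30.
Diego ∩ Priya ∩ Freya ∩ Zane ∩ Finn: ∅.
Diego ∩ Priya ∩ Freya ∩ Zane ∩ Finn ∩ Elena: ∅.
There is no time when everyone is free.
No common window is at least 90 minutes long.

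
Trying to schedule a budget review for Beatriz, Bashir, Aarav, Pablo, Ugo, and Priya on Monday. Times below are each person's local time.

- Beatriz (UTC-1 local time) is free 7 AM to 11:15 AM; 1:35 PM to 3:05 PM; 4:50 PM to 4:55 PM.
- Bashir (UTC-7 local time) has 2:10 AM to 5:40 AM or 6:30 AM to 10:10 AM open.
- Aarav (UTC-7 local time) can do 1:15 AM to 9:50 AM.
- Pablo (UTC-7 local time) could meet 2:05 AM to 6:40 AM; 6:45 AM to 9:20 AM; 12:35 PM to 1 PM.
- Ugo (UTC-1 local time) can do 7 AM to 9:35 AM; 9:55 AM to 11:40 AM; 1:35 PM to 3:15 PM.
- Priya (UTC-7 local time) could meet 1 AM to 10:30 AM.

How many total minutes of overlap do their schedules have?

255

Beatriz in UTC: 08:00-12:15, 14:35-16:05, 17:50-17:55 (add 1h to convert from UTC-1).
Bashir in UTC: 09:10-12:40, 13:30-17:10 (add 7h to convert from UTC-7).
Aarav in UTC: 08:15-16:50 (add 7h to convert from UTC-7).
Pablo in UTC: 09:05-13:40, 13:45-16:20, 19:35-20:00 (add 7h to convert from UTC-7).
Ugo in UTC: 08:00-10:35, 10:55-12:40, 14:35-16:15 (add 1h to convert from UTC-1).
Priya in UTC: 08:00-17:30 (add 7h to convert from UTC-7).
Beatriz ∩ Bashir: 09:10-12:15, 14:35-16:05.
Beatriz ∩ Bashir ∩ Aarav: 09:10-12:15, 14:35-16:05.
Beatriz ∩ Bashir ∩ Aarav ∩ Pablo: 09:10-12:15, 14:35-16:05.
Beatriz ∩ Bashir ∩ Aarav ∩ Pablo ∩ Ugo: 09:10-10:35, 10:55-12:15, 14:35-16:05.
Beatriz ∩ Bashir ∩ Aarav ∩ Pablo ∩ Ugo ∩ Priya: 09:10-10:35, 10:55-12:15, 14:35-16:05.
Summing the common windows: 85 + 80 + 90 = 255 minutes.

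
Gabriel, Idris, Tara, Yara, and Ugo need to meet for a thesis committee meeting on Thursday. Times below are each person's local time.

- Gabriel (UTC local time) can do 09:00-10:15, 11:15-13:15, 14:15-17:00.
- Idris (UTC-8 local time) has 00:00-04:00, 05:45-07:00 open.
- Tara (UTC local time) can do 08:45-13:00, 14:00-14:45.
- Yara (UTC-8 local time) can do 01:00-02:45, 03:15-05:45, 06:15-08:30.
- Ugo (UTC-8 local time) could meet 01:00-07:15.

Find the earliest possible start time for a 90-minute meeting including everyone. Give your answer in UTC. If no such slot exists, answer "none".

none

Gabriel in UTC: 09:00-10:15, 11:15-13:15, 14:15-17:00.
Idris in UTC: 08:00-12:00, 13:45-15:00 (add 8h to convert from UTC-8).
Tara in UTC: 08:45-13:00, 14:00-14:45.
Yara in UTC: 09:00-10:45, 11:15-13:45, 14:15-16:30 (add 8h to convert from UTC-8).
Ugo in UTC: 09:00-15:15 (add 8h to convert from UTC-8).
Gabriel ∩ Idris: 09:00-10:15, 11:15-12:00, 14:15-15:00.
Gabriel ∩ Idris ∩ Tara: 09:00-10:15, 11:15-12:00, 14:15-14:45.
Gabriel ∩ Idris ∩ Tara ∩ Yara: 09:00-10:15, 11:15-12:00, 14:15-14:45.
Gabriel ∩ Idris ∩ Tara ∩ Yara ∩ Ugo: 09:00-10:15, 11:15-12:00, 14:15-14:45.
No common window is at least 90 minutes long.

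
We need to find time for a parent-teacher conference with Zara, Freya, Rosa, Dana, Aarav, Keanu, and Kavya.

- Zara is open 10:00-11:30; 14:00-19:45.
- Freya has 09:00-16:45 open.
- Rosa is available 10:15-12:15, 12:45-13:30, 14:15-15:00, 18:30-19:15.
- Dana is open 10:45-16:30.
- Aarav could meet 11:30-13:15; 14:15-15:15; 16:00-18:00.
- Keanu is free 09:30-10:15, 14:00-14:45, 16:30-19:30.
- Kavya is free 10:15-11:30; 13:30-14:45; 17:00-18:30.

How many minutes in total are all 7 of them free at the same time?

Zara ∩ Freya: 10:00-11:30, 14:00-16:45.
Zara ∩ Freya ∩ Rosa: 10:15-11:30, 14:15-15:00.
Zara ∩ Freya ∩ Rosa ∩ Dana: 10:45-11:30, 14:15-15:00.
Zara ∩ Freya ∩ Rosa ∩ Dana ∩ Aarav: 14:15-15:00.
Zara ∩ Freya ∩ Rosa ∩ Dana ∩ Aarav ∩ Keanu: 14:15-14:45.
Zara ∩ Freya ∩ Rosa ∩ Dana ∩ Aarav ∩ Keanu ∩ Kavya: 14:15-14:45.
Those are the intersection windows.
That's a single block of 30 minutes.

30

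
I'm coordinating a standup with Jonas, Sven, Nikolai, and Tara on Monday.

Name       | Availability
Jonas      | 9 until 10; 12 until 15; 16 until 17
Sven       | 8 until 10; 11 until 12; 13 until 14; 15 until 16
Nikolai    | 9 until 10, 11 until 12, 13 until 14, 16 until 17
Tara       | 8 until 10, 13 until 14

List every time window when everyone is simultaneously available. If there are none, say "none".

Jonas ∩ Sven: 09:00-10:00, 13:00-14:00.
Jonas ∩ Sven ∩ Nikolai: 09:00-10:00, 13:00-14:00.
Jonas ∩ Sven ∩ Nikolai ∩ Tara: 09:00-10:00, 13:00-14:00.
Those are the intersection windows.

09:00-10:00, 13:00-14:00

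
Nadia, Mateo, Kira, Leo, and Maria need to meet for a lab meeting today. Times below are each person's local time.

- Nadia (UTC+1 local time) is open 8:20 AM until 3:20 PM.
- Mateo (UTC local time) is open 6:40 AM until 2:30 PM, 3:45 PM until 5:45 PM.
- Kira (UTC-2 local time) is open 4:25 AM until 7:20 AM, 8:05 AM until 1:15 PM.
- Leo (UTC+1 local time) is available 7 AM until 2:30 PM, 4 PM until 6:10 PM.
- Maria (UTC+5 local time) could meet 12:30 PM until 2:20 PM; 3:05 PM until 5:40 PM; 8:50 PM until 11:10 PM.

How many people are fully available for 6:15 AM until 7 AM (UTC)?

1

Nadia in UTC: 07:20-14:20 (subtract 1h to convert from UTC+1).
Mateo in UTC: 06:40-14:30, 15:45-17:45.
Kira in UTC: 06:25-09:20, 10:05-15:15 (add 2h to convert from UTC-2).
Leo in UTC: 06:00-13:30, 15:00-17:10 (subtract 1h to convert from UTC+1).
Maria in UTC: 07:30-09:20, 10:05-12:40, 15:50-18:10 (subtract 5h to convert from UTC+5).
Leo can make the full 06:15-07:00 slot — that's 1.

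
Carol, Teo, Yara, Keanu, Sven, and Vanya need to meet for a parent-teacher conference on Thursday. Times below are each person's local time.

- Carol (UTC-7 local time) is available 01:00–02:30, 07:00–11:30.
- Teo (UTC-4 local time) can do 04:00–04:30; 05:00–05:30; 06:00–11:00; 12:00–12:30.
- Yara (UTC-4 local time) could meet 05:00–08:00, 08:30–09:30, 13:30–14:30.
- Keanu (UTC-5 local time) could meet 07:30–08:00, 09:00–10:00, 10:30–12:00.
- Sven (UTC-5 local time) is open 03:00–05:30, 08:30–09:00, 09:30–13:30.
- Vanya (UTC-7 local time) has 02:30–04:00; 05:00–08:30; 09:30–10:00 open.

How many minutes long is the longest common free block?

Carol in UTC: 08:00-09:30, 14:00-18:30 (add 7h to convert from UTC-7).
Teo in UTC: 08:00-08:30, 09:00-09:30, 10:00-15:00, 16:00-16:30 (add 4h to convert from UTC-4).
Yara in UTC: 09:00-12:00, 12:30-13:30, 17:30-18:30 (add 4h to convert from UTC-4).
Keanu in UTC: 12:30-13:00, 14:00-15:00, 15:30-17:00 (add 5h to convert from UTC-5).
Sven in UTC: 08:00-10:30, 13:30-14:00, 14:30-18:30 (add 5h to convert from UTC-5).
Vanya in UTC: 09:30-11:00, 12:00-15:30, 16:30-17:00 (add 7h to convert from UTC-7).
Carol ∩ Teo: 08:00-08:30, 09:00-09:30, 14:00-15:00, 16:00-16:30.
Carol ∩ Teo ∩ Yara: 09:00-09:30.
Carol ∩ Teo ∩ Yara ∩ Keanu: ∅.
Carol ∩ Teo ∩ Yara ∩ Keanu ∩ Sven: ∅.
Carol ∩ Teo ∩ Yara ∩ Keanu ∩ Sven ∩ Vanya: ∅.
There is no time when everyone is free.
No common window exists, so the longest block is 0 minutes.

0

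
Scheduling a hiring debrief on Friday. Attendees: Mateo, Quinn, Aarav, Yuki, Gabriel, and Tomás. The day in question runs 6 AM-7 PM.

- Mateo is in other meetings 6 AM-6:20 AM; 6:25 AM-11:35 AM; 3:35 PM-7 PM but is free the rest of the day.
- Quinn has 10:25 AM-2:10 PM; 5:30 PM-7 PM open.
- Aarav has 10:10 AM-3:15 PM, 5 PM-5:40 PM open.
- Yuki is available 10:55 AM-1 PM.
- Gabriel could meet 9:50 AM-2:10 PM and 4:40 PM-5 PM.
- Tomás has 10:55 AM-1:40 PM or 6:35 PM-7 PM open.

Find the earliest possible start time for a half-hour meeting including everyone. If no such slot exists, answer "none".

11:35

Mateo free: 06:20-06:25, 11:35-15:35 (invert busy blocks within the working day).
Quinn free: 10:25-14:10, 17:30-19:00.
Aarav free: 10:10-15:15, 17:00-17:40.
Yuki free: 10:55-13:00.
Gabriel free: 09:50-14:10, 16:40-17:00.
Tomás free: 10:55-13:40, 18:35-19:00.
Mateo ∩ Quinn: 11:35-14:10.
Mateo ∩ Quinn ∩ Aarav: 11:35-14:10.
Mateo ∩ Quinn ∩ Aarav ∩ Yuki: 11:35-13:00.
Mateo ∩ Quinn ∩ Aarav ∩ Yuki ∩ Gabriel: 11:35-13:00.
Mateo ∩ Quinn ∩ Aarav ∩ Yuki ∩ Gabriel ∩ Tomás: 11:35-13:00.
The first common window of at least 30 minutes is 11:35-13:00, so the earliest start is 11:35.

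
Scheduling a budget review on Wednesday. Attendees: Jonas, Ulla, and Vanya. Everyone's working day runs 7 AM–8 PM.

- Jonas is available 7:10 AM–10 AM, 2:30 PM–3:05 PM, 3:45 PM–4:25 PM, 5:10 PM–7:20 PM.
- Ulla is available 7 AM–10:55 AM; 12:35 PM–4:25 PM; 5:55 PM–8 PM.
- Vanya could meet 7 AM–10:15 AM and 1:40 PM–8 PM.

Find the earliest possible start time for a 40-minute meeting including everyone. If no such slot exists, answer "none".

07:10

Jonas ∩ Ulla: 07:10-10:00, 14:30-15:05, 15:45-16:25, 17:55-19:20.
Jonas ∩ Ulla ∩ Vanya: 07:10-10:00, 14:30-15:05, 15:45-16:25, 17:55-19:20.
Those are the intersection windows.
The first common window of at least 40 minutes is 07:10-10:00, so the earliest start is 07:10.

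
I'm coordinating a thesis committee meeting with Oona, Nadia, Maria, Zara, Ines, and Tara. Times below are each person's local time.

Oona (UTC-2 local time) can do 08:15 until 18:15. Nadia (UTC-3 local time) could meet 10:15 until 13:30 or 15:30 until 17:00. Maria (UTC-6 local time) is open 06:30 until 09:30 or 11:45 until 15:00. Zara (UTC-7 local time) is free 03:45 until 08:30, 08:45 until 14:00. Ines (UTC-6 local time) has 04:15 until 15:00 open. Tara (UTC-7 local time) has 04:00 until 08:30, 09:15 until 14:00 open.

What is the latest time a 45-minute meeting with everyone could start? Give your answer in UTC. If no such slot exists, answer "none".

19:15

Oona in UTC: 10:15-20:15 (add 2h to convert from UTC-2).
Nadia in UTC: 13:15-16:30, 18:30-20:00 (add 3h to convert from UTC-3).
Maria in UTC: 12:30-15:30, 17:45-21:00 (add 6h to convert from UTC-6).
Zara in UTC: 10:45-15:30, 15:45-21:00 (add 7h to convert from UTC-7).
Ines in UTC: 10:15-21:00 (add 6h to convert from UTC-6).
Tara in UTC: 11:00-15:30, 16:15-21:00 (add 7h to convert from UTC-7).
Oona ∩ Nadia: 13:15-16:30, 18:30-20:00.
Oona ∩ Nadia ∩ Maria: 13:15-15:30, 18:30-20:00.
Oona ∩ Nadia ∩ Maria ∩ Zara: 13:15-15:30, 18:30-20:00.
Oona ∩ Nadia ∩ Maria ∩ Zara ∩ Ines: 13:15-15:30, 18:30-20:00.
Oona ∩ Nadia ∩ Maria ∩ Zara ∩ Ines ∩ Tara: 13:15-15:30, 18:30-20:00.
Those are the intersection windows.
The last common window of at least 45 minutes is 18:30-20:00; a 45-minute meeting can start as late as 19:15 and still end by 20:00.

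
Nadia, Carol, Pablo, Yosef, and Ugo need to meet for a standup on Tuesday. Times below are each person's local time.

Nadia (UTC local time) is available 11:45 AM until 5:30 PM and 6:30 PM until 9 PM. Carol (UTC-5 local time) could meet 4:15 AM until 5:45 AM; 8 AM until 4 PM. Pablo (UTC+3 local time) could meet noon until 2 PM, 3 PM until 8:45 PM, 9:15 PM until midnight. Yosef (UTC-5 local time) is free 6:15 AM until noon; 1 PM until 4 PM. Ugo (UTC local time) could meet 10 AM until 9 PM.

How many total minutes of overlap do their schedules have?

390

Nadia in UTC: 11:45-17:30, 18:30-21:00.
Carol in UTC: 09:15-10:45, 13:00-21:00 (add 5h to convert from UTC-5).
Pablo in UTC: 09:00-11:00, 12:00-17:45, 18:15-21:00 (subtract 3h to convert from UTC+3).
Yosef in UTC: 11:15-17:00, 18:00-21:00 (add 5h to convert from UTC-5).
Ugo in UTC: 10:00-21:00.
Nadia ∩ Carol: 13:00-17:30, 18:30-21:00.
Nadia ∩ Carol ∩ Pablo: 13:00-17:30, 18:30-21:00.
Nadia ∩ Carol ∩ Pablo ∩ Yosef: 13:00-17:00, 18:30-21:00.
Nadia ∩ Carol ∩ Pablo ∩ Yosef ∩ Ugo: 13:00-17:00, 18:30-21:00.
So the common availability across everyone is 13:00-17:00, 18:30-21:00.
Summing the common windows: 240 + 150 = 390 minutes.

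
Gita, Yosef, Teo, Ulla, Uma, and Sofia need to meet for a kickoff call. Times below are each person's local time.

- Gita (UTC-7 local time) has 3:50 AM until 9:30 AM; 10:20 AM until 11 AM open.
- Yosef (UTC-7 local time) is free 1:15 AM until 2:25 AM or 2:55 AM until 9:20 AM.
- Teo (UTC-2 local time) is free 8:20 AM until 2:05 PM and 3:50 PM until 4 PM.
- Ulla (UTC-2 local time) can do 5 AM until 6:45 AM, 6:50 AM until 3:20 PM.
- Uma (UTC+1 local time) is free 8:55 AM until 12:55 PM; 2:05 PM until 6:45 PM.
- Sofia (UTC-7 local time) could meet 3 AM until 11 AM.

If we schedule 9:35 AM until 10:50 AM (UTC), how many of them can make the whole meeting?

2

Gita in UTC: 10:50-16:30, 17:20-18:00 (add 7h to convert from UTC-7).
Yosef in UTC: 08:15-09:25, 09:55-16:20 (add 7h to convert from UTC-7).
Teo in UTC: 10:20-16:05, 17:50-18:00 (add 2h to convert from UTC-2).
Ulla in UTC: 07:00-08:45, 08:50-17:20 (add 2h to convert from UTC-2).
Uma in UTC: 07:55-11:55, 13:05-17:45 (subtract 1h to convert from UTC+1).
Sofia in UTC: 10:00-18:00 (add 7h to convert from UTC-7).
Ulla and Uma can make the full 09:35-10:50 slot — that's 2.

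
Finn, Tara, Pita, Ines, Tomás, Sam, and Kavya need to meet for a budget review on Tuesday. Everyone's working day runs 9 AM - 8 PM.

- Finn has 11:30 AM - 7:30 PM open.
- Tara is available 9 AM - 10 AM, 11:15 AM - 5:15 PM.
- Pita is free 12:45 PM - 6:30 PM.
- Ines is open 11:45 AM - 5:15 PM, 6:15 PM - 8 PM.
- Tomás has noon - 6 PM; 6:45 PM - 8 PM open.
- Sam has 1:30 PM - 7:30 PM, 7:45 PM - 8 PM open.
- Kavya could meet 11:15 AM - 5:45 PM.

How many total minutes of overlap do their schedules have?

Finn ∩ Tara: 11:30-17:15.
Finn ∩ Tara ∩ Pita: 12:45-17:15.
Finn ∩ Tara ∩ Pita ∩ Ines: 12:45-17:15.
Finn ∩ Tara ∩ Pita ∩ Ines ∩ Tomás: 12:45-17:15.
Finn ∩ Tara ∩ Pita ∩ Ines ∩ Tomás ∩ Sam: 13:30-17:15.
Finn ∩ Tara ∩ Pita ∩ Ines ∩ Tomás ∩ Sam ∩ Kavya: 13:30-17:15.
That's a single block of 225 minutes.

225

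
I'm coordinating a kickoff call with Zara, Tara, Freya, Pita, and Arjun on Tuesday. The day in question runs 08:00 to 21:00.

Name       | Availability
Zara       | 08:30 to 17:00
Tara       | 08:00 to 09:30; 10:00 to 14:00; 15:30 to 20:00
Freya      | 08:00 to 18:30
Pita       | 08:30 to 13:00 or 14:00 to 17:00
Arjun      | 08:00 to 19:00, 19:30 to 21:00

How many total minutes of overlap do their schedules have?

330

Zara ∩ Tara: 08:30-09:30, 10:00-14:00, 15:30-17:00.
Zara ∩ Tara ∩ Freya: 08:30-09:30, 10:00-14:00, 15:30-17:00.
Zara ∩ Tara ∩ Freya ∩ Pita: 08:30-09:30, 10:00-13:00, 15:30-17:00.
Zara ∩ Tara ∩ Freya ∩ Pita ∩ Arjun: 08:30-09:30, 10:00-13:00, 15:30-17:00.
Summing the common windows: 60 + 180 + 90 = 330 minutes.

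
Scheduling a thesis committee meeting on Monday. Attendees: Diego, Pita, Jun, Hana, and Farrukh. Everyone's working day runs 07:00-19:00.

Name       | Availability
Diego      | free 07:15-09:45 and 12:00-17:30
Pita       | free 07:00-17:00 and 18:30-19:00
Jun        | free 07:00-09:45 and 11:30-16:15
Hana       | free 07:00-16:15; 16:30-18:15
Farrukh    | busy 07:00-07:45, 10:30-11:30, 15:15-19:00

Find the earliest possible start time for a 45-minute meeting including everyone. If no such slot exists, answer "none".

Diego free: 07:15-09:45, 12:00-17:30.
Pita free: 07:00-17:00, 18:30-19:00.
Jun free: 07:00-09:45, 11:30-16:15.
Hana free: 07:00-16:15, 16:30-18:15.
Farrukh free: 07:45-10:30, 11:30-15:15 (invert busy blocks within the working day).
Diego ∩ Pita: 07:15-09:45, 12:00-17:00.
Diego ∩ Pita ∩ Jun: 07:15-09:45, 12:00-16:15.
Diego ∩ Pita ∩ Jun ∩ Hana: 07:15-09:45, 12:00-16:15.
Diego ∩ Pita ∩ Jun ∩ Hana ∩ Farrukh: 07:45-09:45, 12:00-15:15.
So the common availability across everyone is 07:45-09:45, 12:00-15:15.
The first common window of at least 45 minutes is 07:45-09:45, so the earliest start is 07:45.

07:45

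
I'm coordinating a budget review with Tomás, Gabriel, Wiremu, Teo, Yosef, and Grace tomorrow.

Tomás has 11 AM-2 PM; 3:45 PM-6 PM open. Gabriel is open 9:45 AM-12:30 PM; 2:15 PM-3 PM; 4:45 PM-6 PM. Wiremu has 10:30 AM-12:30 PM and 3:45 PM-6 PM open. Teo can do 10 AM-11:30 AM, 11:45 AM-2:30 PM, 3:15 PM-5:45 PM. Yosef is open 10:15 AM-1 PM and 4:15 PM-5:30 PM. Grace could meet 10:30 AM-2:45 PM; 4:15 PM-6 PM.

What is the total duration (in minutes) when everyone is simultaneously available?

120

Tomás ∩ Gabriel: 11:00-12:30, 16:45-18:00.
Tomás ∩ Gabriel ∩ Wiremu: 11:00-12:30, 16:45-18:00.
Tomás ∩ Gabriel ∩ Wiremu ∩ Teo: 11:00-11:30, 11:45-12:30, 16:45-17:45.
Tomás ∩ Gabriel ∩ Wiremu ∩ Teo ∩ Yosef: 11:00-11:30, 11:45-12:30, 16:45-17:30.
Tomás ∩ Gabriel ∩ Wiremu ∩ Teo ∩ Yosef ∩ Grace: 11:00-11:30, 11:45-12:30, 16:45-17:30.
Summing the common windows: 30 + 45 + 45 = 120 minutes.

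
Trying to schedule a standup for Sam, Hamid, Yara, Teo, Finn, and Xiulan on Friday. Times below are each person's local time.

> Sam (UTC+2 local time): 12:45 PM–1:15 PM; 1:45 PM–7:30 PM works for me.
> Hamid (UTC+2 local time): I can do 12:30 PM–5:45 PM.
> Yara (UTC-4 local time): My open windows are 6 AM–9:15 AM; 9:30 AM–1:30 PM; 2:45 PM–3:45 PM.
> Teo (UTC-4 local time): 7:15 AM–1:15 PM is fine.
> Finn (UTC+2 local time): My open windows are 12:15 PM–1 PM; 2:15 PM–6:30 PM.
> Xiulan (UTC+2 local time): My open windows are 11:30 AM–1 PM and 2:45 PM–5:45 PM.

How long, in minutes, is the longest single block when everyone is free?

Sam in UTC: 10:45-11:15, 11:45-17:30 (subtract 2h to convert from UTC+2).
Hamid in UTC: 10:30-15:45 (subtract 2h to convert from UTC+2).
Yara in UTC: 10:00-13:15, 13:30-17:30, 18:45-19:45 (add 4h to convert from UTC-4).
Teo in UTC: 11:15-17:15 (add 4h to convert from UTC-4).
Finn in UTC: 10:15-11:00, 12:15-16:30 (subtract 2h to convert from UTC+2).
Xiulan in UTC: 09:30-11:00, 12:45-15:45 (subtract 2h to convert from UTC+2).
Sam ∩ Hamid: 10:45-11:15, 11:45-15:45.
Sam ∩ Hamid ∩ Yara: 10:45-11:15, 11:45-13:15, 13:30-15:45.
Sam ∩ Hamid ∩ Yara ∩ Teo: 11:45-13:15, 13:30-15:45.
Sam ∩ Hamid ∩ Yara ∩ Teo ∩ Finn: 12:15-13:15, 13:30-15:45.
Sam ∩ Hamid ∩ Yara ∩ Teo ∩ Finn ∩ Xiulan: 12:45-13:15, 13:30-15:45.
The longest is 13:30-15:45 at 135 minutes.

135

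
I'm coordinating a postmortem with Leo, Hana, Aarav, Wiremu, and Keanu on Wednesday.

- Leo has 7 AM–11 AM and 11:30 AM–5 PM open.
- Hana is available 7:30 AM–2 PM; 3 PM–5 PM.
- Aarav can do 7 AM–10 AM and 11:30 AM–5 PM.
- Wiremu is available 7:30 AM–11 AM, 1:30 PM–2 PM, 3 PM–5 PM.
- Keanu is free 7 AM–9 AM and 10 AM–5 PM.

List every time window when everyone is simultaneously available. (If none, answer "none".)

Leo ∩ Hana: 07:30-11:00, 11:30-14:00, 15:00-17:00.
Leo ∩ Hana ∩ Aarav: 07:30-10:00, 11:30-14:00, 15:00-17:00.
Leo ∩ Hana ∩ Aarav ∩ Wiremu: 07:30-10:00, 13:30-14:00, 15:00-17:00.
Leo ∩ Hana ∩ Aarav ∩ Wiremu ∩ Keanu: 07:30-09:00, 13:30-14:00, 15:00-17:00.

07:30-09:00, 13:30-14:00, 15:00-17:00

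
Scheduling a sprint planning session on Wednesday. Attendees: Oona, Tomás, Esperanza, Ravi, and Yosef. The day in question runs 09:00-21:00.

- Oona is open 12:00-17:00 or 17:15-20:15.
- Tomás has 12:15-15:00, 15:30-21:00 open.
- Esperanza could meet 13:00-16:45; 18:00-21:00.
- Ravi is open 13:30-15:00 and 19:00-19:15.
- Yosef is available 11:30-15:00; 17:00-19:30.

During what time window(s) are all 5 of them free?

13:30-15:00, 19:00-19:15

Oona ∩ Tomás: 12:15-15:00, 15:30-17:00, 17:15-20:15.
Oona ∩ Tomás ∩ Esperanza: 13:00-15:00, 15:30-16:45, 18:00-20:15.
Oona ∩ Tomás ∩ Esperanza ∩ Ravi: 13:30-15:00, 19:00-19:15.
Oona ∩ Tomás ∩ Esperanza ∩ Ravi ∩ Yosef: 13:30-15:00, 19:00-19:15.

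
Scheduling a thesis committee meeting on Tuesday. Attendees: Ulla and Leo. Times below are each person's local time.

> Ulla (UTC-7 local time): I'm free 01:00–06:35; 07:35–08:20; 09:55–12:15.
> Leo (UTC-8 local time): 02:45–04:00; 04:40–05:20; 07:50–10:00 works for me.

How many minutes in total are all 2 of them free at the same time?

180

Ulla in UTC: 08:00-13:35, 14:35-15:20, 16:55-19:15 (add 7h to convert from UTC-7).
Leo in UTC: 10:45-12:00, 12:40-13:20, 15:50-18:00 (add 8h to convert from UTC-8).
Ulla ∩ Leo: 10:45-12:00, 12:40-13:20, 16:55-18:00.
Those are the intersection windows.
Summing the common windows: 75 + 40 + 65 = 180 minutes.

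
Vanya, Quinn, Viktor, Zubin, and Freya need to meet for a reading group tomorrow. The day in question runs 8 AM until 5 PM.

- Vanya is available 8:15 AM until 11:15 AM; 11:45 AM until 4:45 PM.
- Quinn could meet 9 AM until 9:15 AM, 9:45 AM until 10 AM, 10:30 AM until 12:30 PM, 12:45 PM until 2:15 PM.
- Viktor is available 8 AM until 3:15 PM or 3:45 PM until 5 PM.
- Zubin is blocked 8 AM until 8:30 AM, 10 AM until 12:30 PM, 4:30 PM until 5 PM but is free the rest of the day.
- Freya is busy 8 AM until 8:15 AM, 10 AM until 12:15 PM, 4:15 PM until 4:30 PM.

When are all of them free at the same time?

Vanya free: 08:15-11:15, 11:45-16:45.
Quinn free: 09:00-09:15, 09:45-10:00, 10:30-12:30, 12:45-14:15.
Viktor free: 08:00-15:15, 15:45-17:00.
Zubin free: 08:30-10:00, 12:30-16:30 (invert busy blocks within the working day).
Freya free: 08:15-10:00, 12:15-16:15, 16:30-17:00 (invert busy blocks within the working day).
Vanya ∩ Quinn: 09:00-09:15, 09:45-10:00, 10:30-11:15, 11:45-12:30, 12:45-14:15.
Vanya ∩ Quinn ∩ Viktor: 09:00-09:15, 09:45-10:00, 10:30-11:15, 11:45-12:30, 12:45-14:15.
Vanya ∩ Quinn ∩ Viktor ∩ Zubin: 09:00-09:15, 09:45-10:00, 12:45-14:15.
Vanya ∩ Quinn ∩ Viktor ∩ Zubin ∩ Freya: 09:00-09:15, 09:45-10:00, 12:45-14:15.
So the common availability across everyone is 09:00-09:15, 09:45-10:00, 12:45-14:15.

09:00-09:15, 09:45-10:00, 12:45-14:15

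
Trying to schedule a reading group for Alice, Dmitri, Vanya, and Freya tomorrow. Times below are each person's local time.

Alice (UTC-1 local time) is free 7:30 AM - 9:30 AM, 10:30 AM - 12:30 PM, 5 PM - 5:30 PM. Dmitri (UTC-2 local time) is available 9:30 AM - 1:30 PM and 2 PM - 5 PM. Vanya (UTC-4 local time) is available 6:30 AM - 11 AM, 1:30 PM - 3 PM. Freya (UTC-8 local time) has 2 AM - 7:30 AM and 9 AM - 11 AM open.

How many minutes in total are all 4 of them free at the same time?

150

Alice in UTC: 08:30-10:30, 11:30-13:30, 18:00-18:30 (add 1h to convert from UTC-1).
Dmitri in UTC: 11:30-15:30, 16:00-19:00 (add 2h to convert from UTC-2).
Vanya in UTC: 10:30-15:00, 17:30-19:00 (add 4h to convert from UTC-4).
Freya in UTC: 10:00-15:30, 17:00-19:00 (add 8h to convert from UTC-8).
Alice ∩ Dmitri: 11:30-13:30, 18:00-18:30.
Alice ∩ Dmitri ∩ Vanya: 11:30-13:30, 18:00-18:30.
Alice ∩ Dmitri ∩ Vanya ∩ Freya: 11:30-13:30, 18:00-18:30.
Those are the intersection windows.
Summing the common windows: 120 + 30 = 150 minutes.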